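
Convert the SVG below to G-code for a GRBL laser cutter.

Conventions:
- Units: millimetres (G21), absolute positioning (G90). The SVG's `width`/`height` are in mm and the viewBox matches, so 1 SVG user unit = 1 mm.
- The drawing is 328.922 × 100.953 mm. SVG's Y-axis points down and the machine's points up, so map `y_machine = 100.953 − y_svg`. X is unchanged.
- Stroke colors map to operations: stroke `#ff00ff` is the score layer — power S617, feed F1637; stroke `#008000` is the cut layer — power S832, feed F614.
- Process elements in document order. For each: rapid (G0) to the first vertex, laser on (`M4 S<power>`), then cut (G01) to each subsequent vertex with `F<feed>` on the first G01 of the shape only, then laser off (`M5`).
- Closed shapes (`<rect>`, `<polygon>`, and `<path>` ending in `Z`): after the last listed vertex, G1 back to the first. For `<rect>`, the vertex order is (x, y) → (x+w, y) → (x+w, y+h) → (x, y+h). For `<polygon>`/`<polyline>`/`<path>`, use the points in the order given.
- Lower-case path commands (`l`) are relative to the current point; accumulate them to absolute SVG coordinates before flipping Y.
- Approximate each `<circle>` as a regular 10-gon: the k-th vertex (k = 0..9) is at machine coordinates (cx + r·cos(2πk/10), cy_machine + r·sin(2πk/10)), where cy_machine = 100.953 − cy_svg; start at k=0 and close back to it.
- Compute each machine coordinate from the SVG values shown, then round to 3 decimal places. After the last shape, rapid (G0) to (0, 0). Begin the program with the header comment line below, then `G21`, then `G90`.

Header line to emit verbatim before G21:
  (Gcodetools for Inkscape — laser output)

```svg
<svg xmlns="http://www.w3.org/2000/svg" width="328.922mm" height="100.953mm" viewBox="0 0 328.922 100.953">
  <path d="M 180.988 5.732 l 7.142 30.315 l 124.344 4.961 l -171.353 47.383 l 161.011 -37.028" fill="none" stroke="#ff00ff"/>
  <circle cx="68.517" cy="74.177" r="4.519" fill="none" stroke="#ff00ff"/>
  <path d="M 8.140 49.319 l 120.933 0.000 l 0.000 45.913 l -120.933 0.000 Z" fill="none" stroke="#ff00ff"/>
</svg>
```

(Gcodetools for Inkscape — laser output)
G21
G90
G0 X180.988 Y95.221
M4 S617
G01 X188.130 Y64.906 F1637
G01 X312.474 Y59.945
G01 X141.121 Y12.562
G01 X302.132 Y49.590
M5
G0 X73.036 Y26.776
M4 S617
G01 X72.173 Y29.432 F1637
G01 X69.913 Y31.074
G01 X67.121 Y31.074
G01 X64.861 Y29.432
G01 X63.998 Y26.776
G01 X64.861 Y24.120
G01 X67.121 Y22.478
G01 X69.913 Y22.478
G01 X72.173 Y24.120
G01 X73.036 Y26.776
M5
G0 X8.140 Y51.634
M4 S617
G01 X129.073 Y51.634 F1637
G01 X129.073 Y5.721
G01 X8.140 Y5.721
G01 X8.140 Y51.634
M5
G0 X0.000 Y0.000

viewBox `0 0 328.922 100.953` with mm width/height → 1 unit = 1 mm. Flip: y_m = 100.953 − y_svg.

**Shape 1** — `<path>` open polyline, stroke `#ff00ff` → score (S617, F1637). Machine vertices: (180.988,95.221) → (188.130,64.906) → (312.474,59.945) → (141.121,12.562) → (302.132,49.590). Open path.

**Shape 2** — `<circle>` circle, stroke `#ff00ff` → score (S617, F1637). Machine vertices: (73.036,26.776) → (72.173,29.432) → (69.913,31.074) → (67.121,31.074) → (64.861,29.432) → (63.998,26.776) → (64.861,24.120) → (67.121,22.478) → (69.913,22.478) → (72.173,24.120) → (73.036,26.776). Closed: final G1 returns to the first vertex.

**Shape 3** — `<path>` rectangle, stroke `#ff00ff` → score (S617, F1637). Machine vertices: (8.140,51.634) → (129.073,51.634) → (129.073,5.721) → (8.140,5.721) → (8.140,51.634). Closed: final G1 returns to the first vertex.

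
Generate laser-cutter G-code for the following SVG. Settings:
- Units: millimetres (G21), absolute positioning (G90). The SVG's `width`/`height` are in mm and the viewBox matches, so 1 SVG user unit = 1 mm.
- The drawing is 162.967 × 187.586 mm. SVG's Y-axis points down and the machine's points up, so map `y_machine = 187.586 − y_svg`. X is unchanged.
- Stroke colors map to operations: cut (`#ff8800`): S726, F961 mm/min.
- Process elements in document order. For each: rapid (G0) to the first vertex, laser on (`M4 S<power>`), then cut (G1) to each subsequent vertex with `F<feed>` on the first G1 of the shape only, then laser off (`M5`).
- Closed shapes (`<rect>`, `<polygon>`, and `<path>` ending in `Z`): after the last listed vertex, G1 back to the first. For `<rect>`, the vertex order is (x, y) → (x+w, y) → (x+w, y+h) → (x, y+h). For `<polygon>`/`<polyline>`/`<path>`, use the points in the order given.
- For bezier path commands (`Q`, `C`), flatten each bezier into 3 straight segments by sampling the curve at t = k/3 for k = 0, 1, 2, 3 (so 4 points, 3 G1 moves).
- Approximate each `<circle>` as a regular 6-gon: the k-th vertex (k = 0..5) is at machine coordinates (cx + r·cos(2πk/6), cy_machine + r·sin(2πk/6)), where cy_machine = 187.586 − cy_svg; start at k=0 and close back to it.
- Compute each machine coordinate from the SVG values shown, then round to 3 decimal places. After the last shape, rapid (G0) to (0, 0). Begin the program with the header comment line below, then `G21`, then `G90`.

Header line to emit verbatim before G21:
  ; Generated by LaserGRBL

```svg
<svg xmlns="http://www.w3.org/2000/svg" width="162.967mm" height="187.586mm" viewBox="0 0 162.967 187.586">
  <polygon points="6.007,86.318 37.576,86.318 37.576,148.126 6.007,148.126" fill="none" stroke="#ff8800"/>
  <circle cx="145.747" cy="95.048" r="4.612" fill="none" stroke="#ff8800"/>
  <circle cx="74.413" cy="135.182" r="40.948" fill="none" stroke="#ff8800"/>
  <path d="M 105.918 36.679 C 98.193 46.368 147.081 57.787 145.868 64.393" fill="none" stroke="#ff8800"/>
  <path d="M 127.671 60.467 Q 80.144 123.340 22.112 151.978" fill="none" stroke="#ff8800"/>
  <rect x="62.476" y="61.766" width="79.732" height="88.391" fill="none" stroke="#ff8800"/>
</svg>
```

; Generated by LaserGRBL
G21
G90
G0 X6.007 Y101.268
M4 S726
G1 X37.576 Y101.268 F961
G1 X37.576 Y39.460
G1 X6.007 Y39.460
G1 X6.007 Y101.268
M5
G0 X150.359 Y92.538
M4 S726
G1 X148.053 Y96.532 F961
G1 X143.441 Y96.532
G1 X141.135 Y92.538
G1 X143.441 Y88.544
G1 X148.053 Y88.544
G1 X150.359 Y92.538
M5
G0 X115.361 Y52.404
M4 S726
G1 X94.887 Y87.866 F961
G1 X53.939 Y87.866
G1 X33.465 Y52.404
G1 X53.939 Y16.942
G1 X94.887 Y16.942
G1 X115.361 Y52.404
M5
G0 X105.918 Y150.907
M4 S726
G1 X113.112 Y140.884 F961
G1 X134.333 Y131.161
G1 X145.868 Y123.193
M5
G0 X127.671 Y127.119
M4 S726
G1 X94.819 Y89.008 F961
G1 X59.633 Y58.504
G1 X22.112 Y35.608
M5
G0 X62.476 Y125.820
M4 S726
G1 X142.208 Y125.820 F961
G1 X142.208 Y37.429
G1 X62.476 Y37.429
G1 X62.476 Y125.820
M5
G0 X0.000 Y0.000

Since the viewBox matches the mm dimensions, user units are millimetres directly. The only transform is the Y-flip y_m = 187.586 − y_svg.

Shape 1 is a rectangle drawn with `<polygon>`. Its stroke #ff8800 means cut at S726, F961. After flipping Y the toolpath is (6.007,101.268) → (37.576,101.268) → (37.576,39.460) → (6.007,39.460) → (6.007,101.268), returning to the start.

Shape 2 is a circle drawn with `<circle>`. Its stroke #ff8800 means cut at S726, F961. After flipping Y the toolpath is (150.359,92.538) → (148.053,96.532) → (143.441,96.532) → (141.135,92.538) → (143.441,88.544) → (148.053,88.544) → (150.359,92.538), returning to the start.

Shape 3 is a circle drawn with `<circle>`. Its stroke #ff8800 means cut at S726, F961. After flipping Y the toolpath is (115.361,52.404) → (94.887,87.866) → (53.939,87.866) → (33.465,52.404) → (53.939,16.942) → (94.887,16.942) → (115.361,52.404), returning to the start.

Shape 4 is a cubic bezier drawn with `<path>`. Its stroke #ff8800 means cut at S726, F961. After flipping Y the toolpath is (105.918,150.907) → (113.112,140.884) → (134.333,131.161) → (145.868,123.193).

Shape 5 is a quadratic bezier drawn with `<path>`. Its stroke #ff8800 means cut at S726, F961. After flipping Y the toolpath is (127.671,127.119) → (94.819,89.008) → (59.633,58.504) → (22.112,35.608).

Shape 6 is a rectangle drawn with `<rect>`. Its stroke #ff8800 means cut at S726, F961. After flipping Y the toolpath is (62.476,125.820) → (142.208,125.820) → (142.208,37.429) → (62.476,37.429) → (62.476,125.820), returning to the start.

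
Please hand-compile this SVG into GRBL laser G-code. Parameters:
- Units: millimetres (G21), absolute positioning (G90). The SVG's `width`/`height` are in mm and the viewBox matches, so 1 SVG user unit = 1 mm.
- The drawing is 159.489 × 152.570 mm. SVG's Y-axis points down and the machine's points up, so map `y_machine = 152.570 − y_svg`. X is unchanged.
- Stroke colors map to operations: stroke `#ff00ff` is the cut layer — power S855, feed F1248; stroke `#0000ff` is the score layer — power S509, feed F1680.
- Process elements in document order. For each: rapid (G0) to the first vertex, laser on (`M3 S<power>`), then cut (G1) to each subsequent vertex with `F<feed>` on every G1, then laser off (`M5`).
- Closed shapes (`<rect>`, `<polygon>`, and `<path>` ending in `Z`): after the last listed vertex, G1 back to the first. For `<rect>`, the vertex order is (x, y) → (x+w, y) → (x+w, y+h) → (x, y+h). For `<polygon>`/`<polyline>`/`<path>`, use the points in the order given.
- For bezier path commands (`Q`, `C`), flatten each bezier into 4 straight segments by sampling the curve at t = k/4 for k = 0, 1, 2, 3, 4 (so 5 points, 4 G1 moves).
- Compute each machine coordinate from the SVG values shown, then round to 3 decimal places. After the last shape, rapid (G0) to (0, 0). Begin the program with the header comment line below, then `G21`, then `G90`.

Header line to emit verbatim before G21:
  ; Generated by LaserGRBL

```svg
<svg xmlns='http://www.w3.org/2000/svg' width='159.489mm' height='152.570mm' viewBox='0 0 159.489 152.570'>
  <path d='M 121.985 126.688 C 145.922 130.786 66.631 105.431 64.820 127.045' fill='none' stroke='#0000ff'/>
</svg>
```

; Generated by LaserGRBL
G21
G90
G0 X121.985 Y25.882
M3 S509
G1 X123.406 Y27.137 F1680
G1 X103.058 Y32.272 F1680
G1 X77.882 Y34.123 F1680
G1 X64.820 Y25.525 F1680
M5
G0 X0.000 Y0.000

1 u = 1 mm; y_m = 152.570 − y.

[1] `<path>` cubic bezier, #0000ff→score S509 F1680: (121.985,25.882) → (123.406,27.137) → (103.058,32.272) → (77.882,34.123) → (64.820,25.525)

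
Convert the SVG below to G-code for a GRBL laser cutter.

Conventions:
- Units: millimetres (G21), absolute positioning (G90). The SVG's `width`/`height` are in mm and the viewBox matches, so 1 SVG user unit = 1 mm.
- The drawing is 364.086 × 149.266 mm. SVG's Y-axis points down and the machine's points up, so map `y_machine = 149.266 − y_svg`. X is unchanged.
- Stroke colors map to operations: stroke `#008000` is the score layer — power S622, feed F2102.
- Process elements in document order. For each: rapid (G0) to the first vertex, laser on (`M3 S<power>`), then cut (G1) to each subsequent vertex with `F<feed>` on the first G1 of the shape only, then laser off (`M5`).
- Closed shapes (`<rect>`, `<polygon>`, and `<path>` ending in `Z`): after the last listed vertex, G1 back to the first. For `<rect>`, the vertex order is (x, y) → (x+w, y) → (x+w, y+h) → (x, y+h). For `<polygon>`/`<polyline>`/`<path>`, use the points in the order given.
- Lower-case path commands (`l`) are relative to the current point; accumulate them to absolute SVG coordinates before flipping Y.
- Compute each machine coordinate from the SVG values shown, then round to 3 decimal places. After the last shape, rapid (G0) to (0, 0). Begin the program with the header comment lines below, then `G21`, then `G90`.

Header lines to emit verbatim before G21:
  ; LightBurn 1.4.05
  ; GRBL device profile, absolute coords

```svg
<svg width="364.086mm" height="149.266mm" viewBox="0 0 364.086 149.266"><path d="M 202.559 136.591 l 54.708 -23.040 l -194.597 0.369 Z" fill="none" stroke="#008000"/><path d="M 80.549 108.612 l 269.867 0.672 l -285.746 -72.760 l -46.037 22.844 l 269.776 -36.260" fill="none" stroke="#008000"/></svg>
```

1 u = 1 mm; y_m = 149.266 − y.

[1] `<path>` closed polygon, #008000→score S622 F2102: (202.559,12.675) → (257.267,35.715) → (62.670,35.346) → (202.559,12.675) (closed)

[2] `<path>` open polyline, #008000→score S622 F2102: (80.549,40.654) → (350.416,39.982) → (64.670,112.742) → (18.633,89.898) → (288.409,126.158)

; LightBurn 1.4.05
; GRBL device profile, absolute coords
G21
G90
G0 X202.559 Y12.675
M3 S622
G1 X257.267 Y35.715 F2102
G1 X62.670 Y35.346
G1 X202.559 Y12.675
M5
G0 X80.549 Y40.654
M3 S622
G1 X350.416 Y39.982 F2102
G1 X64.670 Y112.742
G1 X18.633 Y89.898
G1 X288.409 Y126.158
M5
G0 X0.000 Y0.000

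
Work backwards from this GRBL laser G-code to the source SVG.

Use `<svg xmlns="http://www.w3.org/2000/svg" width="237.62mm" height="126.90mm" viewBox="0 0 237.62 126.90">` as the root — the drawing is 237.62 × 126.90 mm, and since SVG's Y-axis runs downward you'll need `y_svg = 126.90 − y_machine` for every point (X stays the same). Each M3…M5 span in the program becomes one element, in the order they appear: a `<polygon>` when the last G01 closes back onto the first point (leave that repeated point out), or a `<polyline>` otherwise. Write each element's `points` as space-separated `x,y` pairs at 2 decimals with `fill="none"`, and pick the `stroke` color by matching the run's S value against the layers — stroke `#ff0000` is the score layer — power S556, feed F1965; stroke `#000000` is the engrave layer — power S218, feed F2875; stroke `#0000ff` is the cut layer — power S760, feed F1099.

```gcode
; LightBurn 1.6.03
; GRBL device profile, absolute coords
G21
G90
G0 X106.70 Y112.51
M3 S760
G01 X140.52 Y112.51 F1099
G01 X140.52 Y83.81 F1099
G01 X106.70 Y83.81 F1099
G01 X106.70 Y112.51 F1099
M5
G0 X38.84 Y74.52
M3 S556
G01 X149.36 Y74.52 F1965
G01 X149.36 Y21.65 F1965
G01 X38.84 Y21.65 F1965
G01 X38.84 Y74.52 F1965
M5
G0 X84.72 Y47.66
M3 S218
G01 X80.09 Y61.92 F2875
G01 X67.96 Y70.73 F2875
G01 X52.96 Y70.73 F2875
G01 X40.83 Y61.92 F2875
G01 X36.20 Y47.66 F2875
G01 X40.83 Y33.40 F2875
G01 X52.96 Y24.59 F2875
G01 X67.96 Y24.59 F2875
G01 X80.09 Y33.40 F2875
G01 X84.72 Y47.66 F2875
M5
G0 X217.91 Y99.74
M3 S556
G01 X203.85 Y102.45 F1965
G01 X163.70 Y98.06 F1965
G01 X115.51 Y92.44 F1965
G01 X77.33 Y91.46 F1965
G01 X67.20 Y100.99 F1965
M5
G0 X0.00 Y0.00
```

<svg xmlns="http://www.w3.org/2000/svg" width="237.62mm" height="126.90mm" viewBox="0 0 237.62 126.90">
  <polygon points="106.70,14.39 140.52,14.39 140.52,43.09 106.70,43.09" fill="none" stroke="#0000ff"/>
  <polygon points="38.84,52.38 149.36,52.38 149.36,105.25 38.84,105.25" fill="none" stroke="#ff0000"/>
  <polygon points="84.72,79.24 80.09,64.98 67.96,56.17 52.96,56.17 40.83,64.98 36.20,79.24 40.83,93.50 52.96,102.31 67.96,102.31 80.09,93.50" fill="none" stroke="#000000"/>
  <polyline points="217.91,27.16 203.85,24.45 163.70,28.84 115.51,34.46 77.33,35.44 67.20,25.91" fill="none" stroke="#ff0000"/>
</svg>

y_svg = 126.90 − y_m.

[1] S760→`#0000ff` (cut); closed run; points: 106.70,14.39 140.52,14.39 140.52,43.09 106.70,43.09

[2] S556→`#ff0000` (score); closed run; points: 38.84,52.38 149.36,52.38 149.36,105.25 38.84,105.25

[3] S218→`#000000` (engrave); closed run; points: 84.72,79.24 80.09,64.98 67.96,56.17 52.96,56.17 40.83,64.98 36.20,79.24 40.83,93.50 52.96,102.31 67.96,102.31 80.09,93.50

[4] S556→`#ff0000` (score); open run; points: 217.91,27.16 203.85,24.45 163.70,28.84 115.51,34.46 77.33,35.44 67.20,25.91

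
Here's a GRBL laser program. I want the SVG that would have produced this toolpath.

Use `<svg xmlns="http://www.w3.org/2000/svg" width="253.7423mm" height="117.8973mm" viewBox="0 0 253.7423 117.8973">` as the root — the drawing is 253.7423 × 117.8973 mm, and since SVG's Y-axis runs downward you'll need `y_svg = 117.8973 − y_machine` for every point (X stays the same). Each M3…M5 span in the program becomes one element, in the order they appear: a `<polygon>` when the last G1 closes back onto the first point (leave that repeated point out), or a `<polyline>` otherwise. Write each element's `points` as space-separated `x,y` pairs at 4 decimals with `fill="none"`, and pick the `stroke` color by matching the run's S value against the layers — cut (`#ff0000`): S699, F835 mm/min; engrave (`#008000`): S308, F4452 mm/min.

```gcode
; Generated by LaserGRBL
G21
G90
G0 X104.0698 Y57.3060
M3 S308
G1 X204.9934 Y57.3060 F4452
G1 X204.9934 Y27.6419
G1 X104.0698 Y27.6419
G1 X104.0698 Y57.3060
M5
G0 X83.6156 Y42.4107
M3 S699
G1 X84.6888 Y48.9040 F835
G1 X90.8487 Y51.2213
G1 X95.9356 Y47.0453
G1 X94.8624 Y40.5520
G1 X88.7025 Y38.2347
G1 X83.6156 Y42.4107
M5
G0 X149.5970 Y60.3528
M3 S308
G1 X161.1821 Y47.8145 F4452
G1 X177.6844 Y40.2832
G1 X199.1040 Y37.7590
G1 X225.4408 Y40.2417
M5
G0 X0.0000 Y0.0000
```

<svg xmlns="http://www.w3.org/2000/svg" width="253.7423mm" height="117.8973mm" viewBox="0 0 253.7423 117.8973">
  <polygon points="104.0698,60.5913 204.9934,60.5913 204.9934,90.2554 104.0698,90.2554" fill="none" stroke="#008000"/>
  <polygon points="83.6156,75.4866 84.6888,68.9933 90.8487,66.6760 95.9356,70.8520 94.8624,77.3453 88.7025,79.6626" fill="none" stroke="#ff0000"/>
  <polyline points="149.5970,57.5445 161.1821,70.0828 177.6844,77.6141 199.1040,80.1383 225.4408,77.6556" fill="none" stroke="#008000"/>
</svg>

y_svg = 117.8973 − y_m.

[1] S308→`#008000` (engrave); closed run; points: 104.0698,60.5913 204.9934,60.5913 204.9934,90.2554 104.0698,90.2554

[2] S699→`#ff0000` (cut); closed run; points: 83.6156,75.4866 84.6888,68.9933 90.8487,66.6760 95.9356,70.8520 94.8624,77.3453 88.7025,79.6626

[3] S308→`#008000` (engrave); open run; points: 149.5970,57.5445 161.1821,70.0828 177.6844,77.6141 199.1040,80.1383 225.4408,77.6556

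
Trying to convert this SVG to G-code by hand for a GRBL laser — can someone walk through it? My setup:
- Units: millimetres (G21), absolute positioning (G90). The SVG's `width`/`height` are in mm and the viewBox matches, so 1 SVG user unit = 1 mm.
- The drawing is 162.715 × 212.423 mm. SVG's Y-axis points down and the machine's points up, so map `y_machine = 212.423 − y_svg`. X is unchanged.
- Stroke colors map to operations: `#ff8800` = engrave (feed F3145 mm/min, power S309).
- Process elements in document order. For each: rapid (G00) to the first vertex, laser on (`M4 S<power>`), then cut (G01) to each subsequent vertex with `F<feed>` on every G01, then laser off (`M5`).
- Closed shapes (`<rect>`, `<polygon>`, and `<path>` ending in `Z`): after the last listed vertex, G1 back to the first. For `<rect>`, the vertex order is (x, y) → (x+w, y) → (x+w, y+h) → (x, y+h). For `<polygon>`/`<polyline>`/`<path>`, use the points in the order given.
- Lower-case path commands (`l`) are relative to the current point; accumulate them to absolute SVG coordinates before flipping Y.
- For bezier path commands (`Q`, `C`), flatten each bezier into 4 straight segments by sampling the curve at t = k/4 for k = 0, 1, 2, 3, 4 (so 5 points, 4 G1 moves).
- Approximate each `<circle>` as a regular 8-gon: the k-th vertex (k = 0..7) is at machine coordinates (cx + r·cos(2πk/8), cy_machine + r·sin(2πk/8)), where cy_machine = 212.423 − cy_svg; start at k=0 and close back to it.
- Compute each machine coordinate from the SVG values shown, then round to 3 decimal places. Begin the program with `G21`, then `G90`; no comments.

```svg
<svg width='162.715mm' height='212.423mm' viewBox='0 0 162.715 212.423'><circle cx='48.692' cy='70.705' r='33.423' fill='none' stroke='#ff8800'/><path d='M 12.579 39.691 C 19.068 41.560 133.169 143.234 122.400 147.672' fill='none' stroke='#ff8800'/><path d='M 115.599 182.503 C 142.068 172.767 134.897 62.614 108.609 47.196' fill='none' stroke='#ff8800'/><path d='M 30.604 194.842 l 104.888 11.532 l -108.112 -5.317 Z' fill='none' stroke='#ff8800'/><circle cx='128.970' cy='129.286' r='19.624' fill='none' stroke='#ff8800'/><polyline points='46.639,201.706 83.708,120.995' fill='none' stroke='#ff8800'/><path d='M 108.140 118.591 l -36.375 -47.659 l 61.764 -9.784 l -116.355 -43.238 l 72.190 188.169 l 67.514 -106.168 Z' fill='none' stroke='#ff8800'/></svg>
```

G21
G90
G00 X82.115 Y141.718
M4 S309
G01 X72.326 Y165.352 F3145
G01 X48.692 Y175.141 F3145
G01 X25.058 Y165.352 F3145
G01 X15.269 Y141.718 F3145
G01 X25.058 Y118.084 F3145
G01 X48.692 Y108.295 F3145
G01 X72.326 Y118.084 F3145
G01 X82.115 Y141.718 F3145
M5
G00 X12.579 Y172.732
M4 S309
G01 X33.990 Y155.696 F3145
G01 X73.961 Y119.705 F3145
G01 X110.696 Y83.232 F3145
G01 X122.400 Y64.751 F3145
M5
G00 X115.599 Y29.920
M4 S309
G01 X129.370 Y53.001 F3145
G01 X131.888 Y95.443 F3145
G01 X124.514 Y138.950 F3145
G01 X108.609 Y165.227 F3145
M5
G00 X30.604 Y17.581
M4 S309
G01 X135.492 Y6.049 F3145
G01 X27.380 Y11.366 F3145
G01 X30.604 Y17.581 F3145
M5
G00 X148.594 Y83.137
M4 S309
G01 X142.846 Y97.013 F3145
G01 X128.970 Y102.761 F3145
G01 X115.094 Y97.013 F3145
G01 X109.346 Y83.137 F3145
G01 X115.094 Y69.261 F3145
G01 X128.970 Y63.513 F3145
G01 X142.846 Y69.261 F3145
G01 X148.594 Y83.137 F3145
M5
G00 X46.639 Y10.717
M4 S309
G01 X83.708 Y91.428 F3145
M5
G00 X108.140 Y93.832
M4 S309
G01 X71.765 Y141.491 F3145
G01 X133.529 Y151.275 F3145
G01 X17.174 Y194.513 F3145
G01 X89.364 Y6.344 F3145
G01 X156.878 Y112.512 F3145
G01 X108.140 Y93.832 F3145
M5

1 u = 1 mm; y_m = 212.423 − y.

[1] `<circle>` circle, #ff8800→engrave S309 F3145: (82.115,141.718) → (72.326,165.352) → (48.692,175.141) → (25.058,165.352) → (15.269,141.718) → (25.058,118.084) → (48.692,108.295) → (72.326,118.084) → (82.115,141.718) (closed)

[2] `<path>` cubic bezier, #ff8800→engrave S309 F3145: (12.579,172.732) → (33.990,155.696) → (73.961,119.705) → (110.696,83.232) → (122.400,64.751)

[3] `<path>` cubic bezier, #ff8800→engrave S309 F3145: (115.599,29.920) → (129.370,53.001) → (131.888,95.443) → (124.514,138.950) → (108.609,165.227)

[4] `<path>` closed polygon, #ff8800→engrave S309 F3145: (30.604,17.581) → (135.492,6.049) → (27.380,11.366) → (30.604,17.581) (closed)

[5] `<circle>` circle, #ff8800→engrave S309 F3145: (148.594,83.137) → (142.846,97.013) → (128.970,102.761) → (115.094,97.013) → (109.346,83.137) → (115.094,69.261) → (128.970,63.513) → (142.846,69.261) → (148.594,83.137) (closed)

[6] `<polyline>` line segment, #ff8800→engrave S309 F3145: (46.639,10.717) → (83.708,91.428)

[7] `<path>` closed polygon, #ff8800→engrave S309 F3145: (108.140,93.832) → (71.765,141.491) → (133.529,151.275) → (17.174,194.513) → (89.364,6.344) → (156.878,112.512) → (108.140,93.832) (closed)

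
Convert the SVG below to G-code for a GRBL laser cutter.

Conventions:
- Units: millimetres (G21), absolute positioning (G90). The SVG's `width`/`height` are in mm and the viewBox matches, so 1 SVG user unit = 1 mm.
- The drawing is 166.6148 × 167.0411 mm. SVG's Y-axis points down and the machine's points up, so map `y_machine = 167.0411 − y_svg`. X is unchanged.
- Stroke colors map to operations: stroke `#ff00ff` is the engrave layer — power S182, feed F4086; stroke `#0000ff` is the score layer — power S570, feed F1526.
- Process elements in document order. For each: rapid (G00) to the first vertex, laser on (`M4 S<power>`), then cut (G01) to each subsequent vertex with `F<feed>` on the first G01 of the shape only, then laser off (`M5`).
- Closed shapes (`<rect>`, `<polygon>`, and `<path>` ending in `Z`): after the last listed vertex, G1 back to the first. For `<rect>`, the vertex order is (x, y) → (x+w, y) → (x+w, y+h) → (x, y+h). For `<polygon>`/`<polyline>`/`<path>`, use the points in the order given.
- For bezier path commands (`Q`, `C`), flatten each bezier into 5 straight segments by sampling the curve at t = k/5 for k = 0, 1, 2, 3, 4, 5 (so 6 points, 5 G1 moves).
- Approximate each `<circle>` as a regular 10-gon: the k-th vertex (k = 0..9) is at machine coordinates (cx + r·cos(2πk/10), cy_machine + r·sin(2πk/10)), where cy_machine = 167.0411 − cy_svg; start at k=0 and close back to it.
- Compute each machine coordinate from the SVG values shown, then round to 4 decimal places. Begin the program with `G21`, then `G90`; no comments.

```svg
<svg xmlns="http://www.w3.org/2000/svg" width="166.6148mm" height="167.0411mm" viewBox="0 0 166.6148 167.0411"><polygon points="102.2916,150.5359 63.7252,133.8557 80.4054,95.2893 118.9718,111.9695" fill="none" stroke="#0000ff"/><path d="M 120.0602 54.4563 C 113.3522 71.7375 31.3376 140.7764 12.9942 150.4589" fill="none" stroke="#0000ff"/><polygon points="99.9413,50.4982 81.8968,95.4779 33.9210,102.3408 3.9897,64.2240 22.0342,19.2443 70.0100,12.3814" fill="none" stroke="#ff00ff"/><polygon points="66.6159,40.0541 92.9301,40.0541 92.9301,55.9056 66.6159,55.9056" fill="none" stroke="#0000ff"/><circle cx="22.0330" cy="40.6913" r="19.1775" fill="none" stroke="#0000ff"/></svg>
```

G21
G90
G00 X102.2916 Y16.5052
M4 S570
G01 X63.7252 Y33.1854 F1526
G01 X80.4054 Y71.7518
G01 X118.9718 Y55.0716
G01 X102.2916 Y16.5052
M5
G00 X120.0602 Y112.5848
M4 S570
G01 X108.1104 Y96.8941 F1526
G01 X84.7580 Y74.1150
G01 X56.6739 Y49.5810
G01 X30.5290 Y28.6256
G01 X12.9942 Y16.5822
M5
G00 X99.9413 Y116.5429
M4 S182
G01 X81.8968 Y71.5632 F4086
G01 X33.9210 Y64.7003
G01 X3.9897 Y102.8171
G01 X22.0342 Y147.7968
G01 X70.0100 Y154.6597
G01 X99.9413 Y116.5429
M5
G00 X66.6159 Y126.9870
M4 S570
G01 X92.9301 Y126.9870 F1526
G01 X92.9301 Y111.1355
G01 X66.6159 Y111.1355
G01 X66.6159 Y126.9870
M5
G00 X41.2105 Y126.3498
M4 S570
G01 X37.5479 Y137.6221 F1526
G01 X27.9592 Y144.5887
G01 X16.1068 Y144.5887
G01 X6.5181 Y137.6221
G01 X2.8555 Y126.3498
G01 X6.5181 Y115.0775
G01 X16.1068 Y108.1109
G01 X27.9592 Y108.1109
G01 X37.5479 Y115.0775
G01 X41.2105 Y126.3498
M5

Since the viewBox matches the mm dimensions, user units are millimetres directly. The only transform is the Y-flip y_m = 167.0411 − y_svg.

Shape 1 is a regular polygon drawn with `<polygon>`. Its stroke #0000ff means score at S570, F1526. After flipping Y the toolpath is (102.2916,16.5052) → (63.7252,33.1854) → (80.4054,71.7518) → (118.9718,55.0716) → (102.2916,16.5052), returning to the start.

Shape 2 is a cubic bezier drawn with `<path>`. Its stroke #0000ff means score at S570, F1526. After flipping Y the toolpath is (120.0602,112.5848) → (108.1104,96.8941) → (84.7580,74.1150) → (56.6739,49.5810) → (30.5290,28.6256) → (12.9942,16.5822).

Shape 3 is a regular polygon drawn with `<polygon>`. Its stroke #ff00ff means engrave at S182, F4086. After flipping Y the toolpath is (99.9413,116.5429) → (81.8968,71.5632) → (33.9210,64.7003) → (3.9897,102.8171) → (22.0342,147.7968) → (70.0100,154.6597) → (99.9413,116.5429), returning to the start.

Shape 4 is a rectangle drawn with `<polygon>`. Its stroke #0000ff means score at S570, F1526. After flipping Y the toolpath is (66.6159,126.9870) → (92.9301,126.9870) → (92.9301,111.1355) → (66.6159,111.1355) → (66.6159,126.9870), returning to the start.

Shape 5 is a circle drawn with `<circle>`. Its stroke #0000ff means score at S570, F1526. After flipping Y the toolpath is (41.2105,126.3498) → (37.5479,137.6221) → (27.9592,144.5887) → (16.1068,144.5887) → (6.5181,137.6221) → (2.8555,126.3498) → (6.5181,115.0775) → (16.1068,108.1109) → (27.9592,108.1109) → (37.5479,115.0775) → (41.2105,126.3498), returning to the start.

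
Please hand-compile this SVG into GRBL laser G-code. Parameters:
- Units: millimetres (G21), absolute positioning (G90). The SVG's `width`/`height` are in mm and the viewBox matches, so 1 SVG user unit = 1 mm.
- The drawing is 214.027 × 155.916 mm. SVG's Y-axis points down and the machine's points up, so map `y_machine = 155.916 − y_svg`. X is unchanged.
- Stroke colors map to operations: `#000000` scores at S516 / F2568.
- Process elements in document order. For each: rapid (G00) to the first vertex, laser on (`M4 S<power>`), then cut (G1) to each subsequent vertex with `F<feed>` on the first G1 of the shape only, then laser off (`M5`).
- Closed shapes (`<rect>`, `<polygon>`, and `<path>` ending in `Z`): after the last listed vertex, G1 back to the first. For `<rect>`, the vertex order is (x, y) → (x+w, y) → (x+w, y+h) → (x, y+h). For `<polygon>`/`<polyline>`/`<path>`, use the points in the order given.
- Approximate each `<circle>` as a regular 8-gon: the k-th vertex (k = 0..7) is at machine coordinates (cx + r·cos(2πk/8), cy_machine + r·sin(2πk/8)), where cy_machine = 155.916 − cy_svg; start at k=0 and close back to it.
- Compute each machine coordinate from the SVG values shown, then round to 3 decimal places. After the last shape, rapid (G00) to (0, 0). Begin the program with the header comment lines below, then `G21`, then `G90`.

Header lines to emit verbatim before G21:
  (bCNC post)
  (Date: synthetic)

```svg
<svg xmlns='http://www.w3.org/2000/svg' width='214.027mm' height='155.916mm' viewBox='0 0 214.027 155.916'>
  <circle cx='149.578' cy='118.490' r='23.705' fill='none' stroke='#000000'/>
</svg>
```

(bCNC post)
(Date: synthetic)
G21
G90
G00 X173.283 Y37.426
M4 S516
G1 X166.340 Y54.188 F2568
G1 X149.578 Y61.131
G1 X132.816 Y54.188
G1 X125.873 Y37.426
G1 X132.816 Y20.664
G1 X149.578 Y13.721
G1 X166.340 Y20.664
G1 X173.283 Y37.426
M5
G00 X0.000 Y0.000

Since the viewBox matches the mm dimensions, user units are millimetres directly. The only transform is the Y-flip y_m = 155.916 − y_svg.

Shape 1 is a circle drawn with `<circle>`. Its stroke #000000 means score at S516, F2568. After flipping Y the toolpath is (173.283,37.426) → (166.340,54.188) → (149.578,61.131) → (132.816,54.188) → (125.873,37.426) → (132.816,20.664) → (149.578,13.721) → (166.340,20.664) → (173.283,37.426), returning to the start.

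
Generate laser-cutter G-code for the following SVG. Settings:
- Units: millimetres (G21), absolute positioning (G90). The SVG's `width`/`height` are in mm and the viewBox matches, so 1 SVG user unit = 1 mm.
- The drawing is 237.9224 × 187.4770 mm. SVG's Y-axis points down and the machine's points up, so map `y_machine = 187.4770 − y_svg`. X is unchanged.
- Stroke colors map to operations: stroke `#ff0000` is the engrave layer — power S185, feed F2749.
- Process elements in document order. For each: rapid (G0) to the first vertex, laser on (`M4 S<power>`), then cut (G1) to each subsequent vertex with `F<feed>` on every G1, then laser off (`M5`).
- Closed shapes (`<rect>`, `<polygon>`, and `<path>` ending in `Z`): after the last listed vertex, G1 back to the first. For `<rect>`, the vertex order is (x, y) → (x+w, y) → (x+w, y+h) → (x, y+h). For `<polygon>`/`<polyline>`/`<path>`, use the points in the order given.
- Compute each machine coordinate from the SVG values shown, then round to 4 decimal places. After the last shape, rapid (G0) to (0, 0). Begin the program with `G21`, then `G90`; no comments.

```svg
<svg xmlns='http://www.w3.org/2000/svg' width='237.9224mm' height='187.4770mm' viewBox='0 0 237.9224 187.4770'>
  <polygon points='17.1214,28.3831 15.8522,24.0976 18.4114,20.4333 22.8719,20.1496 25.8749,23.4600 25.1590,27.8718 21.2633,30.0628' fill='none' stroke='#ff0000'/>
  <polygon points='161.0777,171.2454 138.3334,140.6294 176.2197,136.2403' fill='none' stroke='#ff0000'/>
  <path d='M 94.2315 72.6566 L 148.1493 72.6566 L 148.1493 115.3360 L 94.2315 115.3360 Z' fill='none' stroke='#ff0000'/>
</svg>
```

Since the viewBox matches the mm dimensions, user units are millimetres directly. The only transform is the Y-flip y_m = 187.4770 − y_svg.

Shape 1 is a regular polygon drawn with `<polygon>`. Its stroke #ff0000 means engrave at S185, F2749. After flipping Y the toolpath is (17.1214,159.0939) → (15.8522,163.3794) → (18.4114,167.0437) → (22.8719,167.3274) → (25.8749,164.0170) → (25.1590,159.6052) → (21.2633,157.4142) → (17.1214,159.0939), returning to the start.

Shape 2 is a regular polygon drawn with `<polygon>`. Its stroke #ff0000 means engrave at S185, F2749. After flipping Y the toolpath is (161.0777,16.2316) → (138.3334,46.8476) → (176.2197,51.2367) → (161.0777,16.2316), returning to the start.

Shape 3 is a rectangle drawn with `<path>`. Its stroke #ff0000 means engrave at S185, F2749. After flipping Y the toolpath is (94.2315,114.8204) → (148.1493,114.8204) → (148.1493,72.1410) → (94.2315,72.1410) → (94.2315,114.8204), returning to the start.

G21
G90
G0 X17.1214 Y159.0939
M4 S185
G1 X15.8522 Y163.3794 F2749
G1 X18.4114 Y167.0437 F2749
G1 X22.8719 Y167.3274 F2749
G1 X25.8749 Y164.0170 F2749
G1 X25.1590 Y159.6052 F2749
G1 X21.2633 Y157.4142 F2749
G1 X17.1214 Y159.0939 F2749
M5
G0 X161.0777 Y16.2316
M4 S185
G1 X138.3334 Y46.8476 F2749
G1 X176.2197 Y51.2367 F2749
G1 X161.0777 Y16.2316 F2749
M5
G0 X94.2315 Y114.8204
M4 S185
G1 X148.1493 Y114.8204 F2749
G1 X148.1493 Y72.1410 F2749
G1 X94.2315 Y72.1410 F2749
G1 X94.2315 Y114.8204 F2749
M5
G0 X0.0000 Y0.0000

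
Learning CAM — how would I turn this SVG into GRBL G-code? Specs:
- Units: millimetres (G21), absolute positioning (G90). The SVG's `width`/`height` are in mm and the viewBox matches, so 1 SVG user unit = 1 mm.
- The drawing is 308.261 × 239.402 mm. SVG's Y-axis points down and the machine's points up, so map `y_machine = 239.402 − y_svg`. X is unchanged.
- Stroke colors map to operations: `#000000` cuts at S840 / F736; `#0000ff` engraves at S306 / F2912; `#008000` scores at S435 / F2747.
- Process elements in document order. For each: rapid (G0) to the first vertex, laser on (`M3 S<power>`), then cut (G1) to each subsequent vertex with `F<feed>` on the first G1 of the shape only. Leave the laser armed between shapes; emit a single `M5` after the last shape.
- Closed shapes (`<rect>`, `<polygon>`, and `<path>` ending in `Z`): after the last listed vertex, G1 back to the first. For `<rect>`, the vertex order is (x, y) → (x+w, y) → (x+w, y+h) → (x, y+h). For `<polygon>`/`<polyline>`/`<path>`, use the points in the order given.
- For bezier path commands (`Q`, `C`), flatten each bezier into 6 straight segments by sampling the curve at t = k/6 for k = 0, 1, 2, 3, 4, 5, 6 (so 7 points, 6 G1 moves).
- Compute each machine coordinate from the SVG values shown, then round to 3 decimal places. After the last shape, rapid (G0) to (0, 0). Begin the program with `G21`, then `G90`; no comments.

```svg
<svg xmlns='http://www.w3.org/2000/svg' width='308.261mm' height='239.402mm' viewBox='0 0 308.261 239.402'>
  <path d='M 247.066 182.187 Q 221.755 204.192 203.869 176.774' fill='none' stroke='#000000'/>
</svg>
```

G21
G90
G0 X247.066 Y57.215
M3 S840
G1 X238.835 Y51.253 F736
G1 X231.017 Y48.036
G1 X223.611 Y47.566
G1 X216.618 Y49.841
G1 X210.037 Y54.862
G1 X203.869 Y62.628
M5
G0 X0.000 Y0.000

Since the viewBox matches the mm dimensions, user units are millimetres directly. The only transform is the Y-flip y_m = 239.402 − y_svg.

Shape 1 is a quadratic bezier drawn with `<path>`. Its stroke #000000 means cut at S840, F736. After flipping Y the toolpath is (247.066,57.215) → (238.835,51.253) → (231.017,48.036) → (223.611,47.566) → (216.618,49.841) → (210.037,54.862) → (203.869,62.628).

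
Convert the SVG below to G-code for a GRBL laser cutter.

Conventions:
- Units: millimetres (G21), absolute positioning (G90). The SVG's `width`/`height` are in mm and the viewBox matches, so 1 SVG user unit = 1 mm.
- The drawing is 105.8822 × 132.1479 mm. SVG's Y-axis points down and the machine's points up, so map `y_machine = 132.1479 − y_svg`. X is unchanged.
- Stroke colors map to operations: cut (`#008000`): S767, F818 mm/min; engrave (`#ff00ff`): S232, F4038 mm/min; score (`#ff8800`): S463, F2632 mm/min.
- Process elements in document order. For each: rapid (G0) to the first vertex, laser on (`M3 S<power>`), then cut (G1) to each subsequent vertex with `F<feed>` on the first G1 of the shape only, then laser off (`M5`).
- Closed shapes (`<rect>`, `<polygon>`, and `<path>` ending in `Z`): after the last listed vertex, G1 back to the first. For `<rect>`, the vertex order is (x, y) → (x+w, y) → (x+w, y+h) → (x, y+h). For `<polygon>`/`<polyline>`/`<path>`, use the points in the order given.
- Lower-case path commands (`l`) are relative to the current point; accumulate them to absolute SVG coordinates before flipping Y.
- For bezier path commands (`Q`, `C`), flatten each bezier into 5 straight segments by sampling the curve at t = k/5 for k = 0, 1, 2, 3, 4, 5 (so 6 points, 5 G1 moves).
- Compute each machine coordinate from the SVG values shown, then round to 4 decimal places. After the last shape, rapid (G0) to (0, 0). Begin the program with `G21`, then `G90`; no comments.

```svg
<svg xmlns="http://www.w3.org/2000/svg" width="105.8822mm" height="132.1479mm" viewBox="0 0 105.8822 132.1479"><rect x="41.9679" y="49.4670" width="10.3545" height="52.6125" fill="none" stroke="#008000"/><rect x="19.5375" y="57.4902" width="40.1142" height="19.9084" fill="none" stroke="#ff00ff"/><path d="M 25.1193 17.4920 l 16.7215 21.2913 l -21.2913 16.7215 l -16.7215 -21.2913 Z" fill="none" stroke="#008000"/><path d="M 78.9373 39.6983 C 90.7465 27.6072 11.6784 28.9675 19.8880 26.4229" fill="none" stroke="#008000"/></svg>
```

1 u = 1 mm; y_m = 132.1479 − y.

[1] `<rect>` rectangle, #008000→cut S767 F818: (41.9679,82.6809) → (52.3224,82.6809) → (52.3224,30.0684) → (41.9679,30.0684) → (41.9679,82.6809) (closed)

[2] `<rect>` rectangle, #ff00ff→engrave S232 F4038: (19.5375,74.6577) → (59.6517,74.6577) → (59.6517,54.7493) → (19.5375,54.7493) → (19.5375,74.6577) (closed)

[3] `<path>` regular polygon, #008000→cut S767 F818: (25.1193,114.6559) → (41.8408,93.3646) → (20.5495,76.6431) → (3.8280,97.9344) → (25.1193,114.6559) (closed)

[4] `<path>` cubic bezier, #008000→cut S767 F818: (78.9373,92.4496) → (76.5428,98.2289) → (60.8892,101.6131) → (40.5279,103.4350) → (24.0103,104.5280) → (19.8880,105.7250)

G21
G90
G0 X41.9679 Y82.6809
M3 S767
G1 X52.3224 Y82.6809 F818
G1 X52.3224 Y30.0684
G1 X41.9679 Y30.0684
G1 X41.9679 Y82.6809
M5
G0 X19.5375 Y74.6577
M3 S232
G1 X59.6517 Y74.6577 F4038
G1 X59.6517 Y54.7493
G1 X19.5375 Y54.7493
G1 X19.5375 Y74.6577
M5
G0 X25.1193 Y114.6559
M3 S767
G1 X41.8408 Y93.3646 F818
G1 X20.5495 Y76.6431
G1 X3.8280 Y97.9344
G1 X25.1193 Y114.6559
M5
G0 X78.9373 Y92.4496
M3 S767
G1 X76.5428 Y98.2289 F818
G1 X60.8892 Y101.6131
G1 X40.5279 Y103.4350
G1 X24.0103 Y104.5280
G1 X19.8880 Y105.7250
M5
G0 X0.0000 Y0.0000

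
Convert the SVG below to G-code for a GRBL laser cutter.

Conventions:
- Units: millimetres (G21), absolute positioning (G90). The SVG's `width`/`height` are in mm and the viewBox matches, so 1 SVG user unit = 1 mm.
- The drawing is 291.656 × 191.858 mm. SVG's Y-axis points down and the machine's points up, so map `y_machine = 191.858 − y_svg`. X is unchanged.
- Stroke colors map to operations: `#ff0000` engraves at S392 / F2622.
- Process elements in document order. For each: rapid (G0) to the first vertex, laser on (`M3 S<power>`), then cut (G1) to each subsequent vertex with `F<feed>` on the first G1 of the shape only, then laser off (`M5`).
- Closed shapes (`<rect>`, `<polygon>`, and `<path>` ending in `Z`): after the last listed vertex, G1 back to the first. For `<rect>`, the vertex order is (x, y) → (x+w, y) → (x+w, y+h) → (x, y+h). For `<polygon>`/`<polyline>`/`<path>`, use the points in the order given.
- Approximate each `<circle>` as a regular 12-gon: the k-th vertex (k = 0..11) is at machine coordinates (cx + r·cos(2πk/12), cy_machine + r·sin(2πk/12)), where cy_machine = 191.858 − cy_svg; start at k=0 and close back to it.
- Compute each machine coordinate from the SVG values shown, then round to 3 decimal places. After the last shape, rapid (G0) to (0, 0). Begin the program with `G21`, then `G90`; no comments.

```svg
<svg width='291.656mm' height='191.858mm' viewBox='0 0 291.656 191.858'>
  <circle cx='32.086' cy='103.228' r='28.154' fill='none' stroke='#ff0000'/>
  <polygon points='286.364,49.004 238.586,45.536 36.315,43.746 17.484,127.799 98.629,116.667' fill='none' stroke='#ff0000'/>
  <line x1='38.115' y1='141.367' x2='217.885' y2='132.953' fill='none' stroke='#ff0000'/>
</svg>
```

G21
G90
G0 X60.240 Y88.630
M3 S392
G1 X56.468 Y102.707 F2622
G1 X46.163 Y113.012
G1 X32.086 Y116.784
G1 X18.009 Y113.012
G1 X7.704 Y102.707
G1 X3.932 Y88.630
G1 X7.704 Y74.553
G1 X18.009 Y64.248
G1 X32.086 Y60.476
G1 X46.163 Y64.248
G1 X56.468 Y74.553
G1 X60.240 Y88.630
M5
G0 X286.364 Y142.854
M3 S392
G1 X238.586 Y146.322 F2622
G1 X36.315 Y148.112
G1 X17.484 Y64.059
G1 X98.629 Y75.191
G1 X286.364 Y142.854
M5
G0 X38.115 Y50.491
M3 S392
G1 X217.885 Y58.905 F2622
M5
G0 X0.000 Y0.000

Since the viewBox matches the mm dimensions, user units are millimetres directly. The only transform is the Y-flip y_m = 191.858 − y_svg.

Shape 1 is a circle drawn with `<circle>`. Its stroke #ff0000 means engrave at S392, F2622. After flipping Y the toolpath is (60.240,88.630) → (56.468,102.707) → (46.163,113.012) → (32.086,116.784) → (18.009,113.012) → (7.704,102.707) → (3.932,88.630) → (7.704,74.553) → (18.009,64.248) → (32.086,60.476) → (46.163,64.248) → (56.468,74.553) → (60.240,88.630), returning to the start.

Shape 2 is a closed polygon drawn with `<polygon>`. Its stroke #ff0000 means engrave at S392, F2622. After flipping Y the toolpath is (286.364,142.854) → (238.586,146.322) → (36.315,148.112) → (17.484,64.059) → (98.629,75.191) → (286.364,142.854), returning to the start.

Shape 3 is a line segment drawn with `<line>`. Its stroke #ff0000 means engrave at S392, F2622. After flipping Y the toolpath is (38.115,50.491) → (217.885,58.905).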